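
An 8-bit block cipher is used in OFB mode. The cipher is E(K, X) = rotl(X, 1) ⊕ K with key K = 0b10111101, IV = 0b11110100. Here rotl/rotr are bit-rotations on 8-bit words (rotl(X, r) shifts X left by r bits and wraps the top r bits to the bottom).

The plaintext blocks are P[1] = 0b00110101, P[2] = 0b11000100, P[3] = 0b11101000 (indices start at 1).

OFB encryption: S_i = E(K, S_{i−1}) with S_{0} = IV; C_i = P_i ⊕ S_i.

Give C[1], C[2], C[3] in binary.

C[1]: S = E(K, 0b11110100) = 0b01010100; 0b00110101 ⊕ 0b01010100 = 0b01100001.
C[2]: S = E(K, 0b01010100) = 0b00010101; 0b11000100 ⊕ 0b00010101 = 0b11010001.
C[3]: S = E(K, 0b00010101) = 0b10010111; 0b11101000 ⊕ 0b10010111 = 0b01111111.

C[1] = 0b01100001, C[2] = 0b11010001, C[3] = 0b01111111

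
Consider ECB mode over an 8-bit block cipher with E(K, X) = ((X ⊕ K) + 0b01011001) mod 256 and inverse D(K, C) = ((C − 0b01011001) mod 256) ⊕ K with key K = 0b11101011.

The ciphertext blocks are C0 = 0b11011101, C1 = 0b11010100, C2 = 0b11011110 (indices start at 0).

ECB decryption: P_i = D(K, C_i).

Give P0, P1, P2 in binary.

P0 = 0b01101111, P1 = 0b10010000, P2 = 0b01101110

P0: D(K, 0b11011101) = 0b01101111.
P1: D(K, 0b11010100) = 0b10010000.
P2: D(K, 0b11011110) = 0b01101110.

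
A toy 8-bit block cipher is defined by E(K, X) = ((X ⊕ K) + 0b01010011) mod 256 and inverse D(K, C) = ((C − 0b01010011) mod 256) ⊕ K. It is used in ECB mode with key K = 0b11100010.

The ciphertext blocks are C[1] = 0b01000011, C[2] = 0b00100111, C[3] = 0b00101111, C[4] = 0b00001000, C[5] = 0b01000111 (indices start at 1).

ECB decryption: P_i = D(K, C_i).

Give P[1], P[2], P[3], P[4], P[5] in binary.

P[1] = 0b00010010, P[2] = 0b00110110, P[3] = 0b00111110, P[4] = 0b01010111, P[5] = 0b00010110

P[1]: D(K, 0b01000011) = 0b00010010.
P[2]: D(K, 0b00100111) = 0b00110110.
P[3]: D(K, 0b00101111) = 0b00111110.
P[4]: D(K, 0b00001000) = 0b01010111.
P[5]: D(K, 0b01000111) = 0b00010110.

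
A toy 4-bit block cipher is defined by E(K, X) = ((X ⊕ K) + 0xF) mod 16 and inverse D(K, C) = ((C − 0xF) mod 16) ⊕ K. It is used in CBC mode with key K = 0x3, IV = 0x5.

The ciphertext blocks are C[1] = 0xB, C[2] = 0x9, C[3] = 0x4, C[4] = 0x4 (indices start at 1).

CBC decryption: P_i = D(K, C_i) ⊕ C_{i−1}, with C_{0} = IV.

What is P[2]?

P[2] = 0x2

P[2]: D(K, 0x9) = 0x9; 0x9 ⊕ 0xB = 0x2.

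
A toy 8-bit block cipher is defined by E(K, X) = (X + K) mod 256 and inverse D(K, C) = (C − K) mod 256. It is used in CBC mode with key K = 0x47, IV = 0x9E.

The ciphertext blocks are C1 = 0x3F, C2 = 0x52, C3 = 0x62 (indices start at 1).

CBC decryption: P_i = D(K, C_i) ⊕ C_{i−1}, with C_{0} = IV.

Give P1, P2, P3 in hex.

P1: D(K, 0x3F) = 0xF8; 0xF8 ⊕ 0x9E = 0x66.
P2: D(K, 0x52) = 0x0B; 0x0B ⊕ 0x3F = 0x34.
P3: D(K, 0x62) = 0x1B; 0x1B ⊕ 0x52 = 0x49.

P1 = 0x66, P2 = 0x34, P3 = 0x49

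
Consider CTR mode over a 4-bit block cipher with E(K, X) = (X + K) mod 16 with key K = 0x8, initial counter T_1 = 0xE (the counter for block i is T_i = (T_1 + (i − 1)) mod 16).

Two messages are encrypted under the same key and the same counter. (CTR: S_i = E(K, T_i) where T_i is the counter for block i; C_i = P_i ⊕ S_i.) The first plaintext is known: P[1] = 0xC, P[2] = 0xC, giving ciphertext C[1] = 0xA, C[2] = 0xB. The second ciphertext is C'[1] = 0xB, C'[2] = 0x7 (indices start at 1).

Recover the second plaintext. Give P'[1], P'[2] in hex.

P'[1] = 0xD, P'[2] = 0x0

In CTR with a reused counter, both messages share the same keystream S_i, so C_i ⊕ C'_i = P_i ⊕ P'_i and thus P'_i = P_i ⊕ C_i ⊕ C'_i.
P'[1]: 0xC ⊕ 0xA ⊕ 0xB = 0xD.
P'[2]: 0xC ⊕ 0xB ⊕ 0x7 = 0x0.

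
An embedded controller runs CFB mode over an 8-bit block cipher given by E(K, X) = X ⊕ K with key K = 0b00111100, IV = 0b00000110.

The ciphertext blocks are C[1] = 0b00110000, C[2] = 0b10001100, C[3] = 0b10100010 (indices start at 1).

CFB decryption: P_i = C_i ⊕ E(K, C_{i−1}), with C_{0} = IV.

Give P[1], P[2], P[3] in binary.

P[1] = 0b00001010, P[2] = 0b10000000, P[3] = 0b00010010

P[1]: E(K, 0b00000110) = 0b00111010; 0b00110000 ⊕ 0b00111010 = 0b00001010.
P[2]: E(K, 0b00110000) = 0b00001100; 0b10001100 ⊕ 0b00001100 = 0b10000000.
P[3]: E(K, 0b10001100) = 0b10110000; 0b10100010 ⊕ 0b10110000 = 0b00010010.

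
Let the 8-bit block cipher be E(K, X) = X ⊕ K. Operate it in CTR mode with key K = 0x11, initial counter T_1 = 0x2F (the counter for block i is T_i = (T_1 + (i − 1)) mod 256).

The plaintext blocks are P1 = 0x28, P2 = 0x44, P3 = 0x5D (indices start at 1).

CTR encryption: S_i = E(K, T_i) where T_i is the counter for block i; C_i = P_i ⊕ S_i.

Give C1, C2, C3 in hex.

C1: T = 0x2F, S = E(K, T) = 0x3E; 0x28 ⊕ 0x3E = 0x16.
C2: T = 0x30, S = E(K, T) = 0x21; 0x44 ⊕ 0x21 = 0x65.
C3: T = 0x31, S = E(K, T) = 0x20; 0x5D ⊕ 0x20 = 0x7D.

C1 = 0x16, C2 = 0x65, C3 = 0x7D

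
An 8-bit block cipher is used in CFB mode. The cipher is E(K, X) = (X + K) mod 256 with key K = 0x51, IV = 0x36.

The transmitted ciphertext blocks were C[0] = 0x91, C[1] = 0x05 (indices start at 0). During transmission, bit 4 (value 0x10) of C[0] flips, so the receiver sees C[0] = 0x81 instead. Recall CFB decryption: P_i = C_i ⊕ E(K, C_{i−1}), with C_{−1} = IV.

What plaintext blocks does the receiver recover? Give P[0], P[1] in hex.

Only C[0] changed, to 0x81. In CFB, a change in C_i flips the same bit in P_i and garbles P_{i+1}. Decrypting the received ciphertext:
P[0]: E(K, 0x36) = 0x87; 0x81 ⊕ 0x87 = 0x06.
P[1]: E(K, 0x81) = 0xD2; 0x05 ⊕ 0xD2 = 0xD7.
Blocks that differ from the original plaintext: P[0], P[1].

P[0] = 0x06, P[1] = 0xD7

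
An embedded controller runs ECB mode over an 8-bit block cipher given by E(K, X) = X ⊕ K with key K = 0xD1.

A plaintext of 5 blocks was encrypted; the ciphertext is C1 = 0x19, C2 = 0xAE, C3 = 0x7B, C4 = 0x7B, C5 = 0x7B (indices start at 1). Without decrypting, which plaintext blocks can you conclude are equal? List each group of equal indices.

P3 = P4 = P5

ECB encrypts each block independently with the same key, so equal ciphertext blocks imply equal plaintext blocks.
C3 = C4 = C5 = 0x7B, so P3 = P4 = P5.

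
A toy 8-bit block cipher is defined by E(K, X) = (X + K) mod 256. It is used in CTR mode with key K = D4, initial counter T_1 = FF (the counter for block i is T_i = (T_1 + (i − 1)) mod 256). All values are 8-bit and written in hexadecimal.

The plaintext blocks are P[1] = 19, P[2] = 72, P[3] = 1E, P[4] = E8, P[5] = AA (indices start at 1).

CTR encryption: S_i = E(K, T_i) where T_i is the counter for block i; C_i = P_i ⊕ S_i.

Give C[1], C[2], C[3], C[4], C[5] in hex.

C[1] = CA, C[2] = A6, C[3] = CB, C[4] = 3E, C[5] = 7D

C[1]: T = FF, S = E(K, T) = D3; 19 ⊕ D3 = CA.
C[2]: T = 00, S = E(K, T) = D4; 72 ⊕ D4 = A6.
C[3]: T = 01, S = E(K, T) = D5; 1E ⊕ D5 = CB.
C[4]: T = 02, S = E(K, T) = D6; E8 ⊕ D6 = 3E.
C[5]: T = 03, S = E(K, T) = D7; AA ⊕ D7 = 7D.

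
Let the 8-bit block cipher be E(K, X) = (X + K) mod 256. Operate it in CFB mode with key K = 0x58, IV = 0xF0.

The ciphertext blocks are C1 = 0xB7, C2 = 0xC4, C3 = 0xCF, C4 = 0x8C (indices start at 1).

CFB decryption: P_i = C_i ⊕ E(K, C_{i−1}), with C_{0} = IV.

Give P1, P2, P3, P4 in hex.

P1 = 0xFF, P2 = 0xCB, P3 = 0xD3, P4 = 0xAB

P1: E(K, 0xF0) = 0x48; 0xB7 ⊕ 0x48 = 0xFF.
P2: E(K, 0xB7) = 0x0F; 0xC4 ⊕ 0x0F = 0xCB.
P3: E(K, 0xC4) = 0x1C; 0xCF ⊕ 0x1C = 0xD3.
P4: E(K, 0xCF) = 0x27; 0x8C ⊕ 0x27 = 0xAB.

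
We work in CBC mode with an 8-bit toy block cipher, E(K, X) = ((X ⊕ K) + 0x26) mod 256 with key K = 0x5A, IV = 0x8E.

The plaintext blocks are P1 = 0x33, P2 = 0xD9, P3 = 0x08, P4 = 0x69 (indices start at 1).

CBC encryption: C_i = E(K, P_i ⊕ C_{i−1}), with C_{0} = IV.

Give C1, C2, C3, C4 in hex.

C1: P1 ⊕ 0x8E = 0xBD; E(K, 0xBD) = 0x0D.
C2: P2 ⊕ 0x0D = 0xD4; E(K, 0xD4) = 0xB4.
C3: P3 ⊕ 0xB4 = 0xBC; E(K, 0xBC) = 0x0C.
C4: P4 ⊕ 0x0C = 0x65; E(K, 0x65) = 0x65.

C1 = 0x0D, C2 = 0xB4, C3 = 0x0C, C4 = 0x65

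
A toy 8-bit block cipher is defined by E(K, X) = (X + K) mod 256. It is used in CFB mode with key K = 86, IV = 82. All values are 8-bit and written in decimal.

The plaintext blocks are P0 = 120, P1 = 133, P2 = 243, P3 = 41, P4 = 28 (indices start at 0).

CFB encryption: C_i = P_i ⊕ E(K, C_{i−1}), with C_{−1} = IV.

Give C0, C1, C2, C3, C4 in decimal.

C0: E(K, 82) = 168; 120 ⊕ 168 = 208.
C1: E(K, 208) = 38; 133 ⊕ 38 = 163.
C2: E(K, 163) = 249; 243 ⊕ 249 = 10.
C3: E(K, 10) = 96; 41 ⊕ 96 = 73.
C4: E(K, 73) = 159; 28 ⊕ 159 = 131.

C0 = 208, C1 = 163, C2 = 10, C3 = 73, C4 = 131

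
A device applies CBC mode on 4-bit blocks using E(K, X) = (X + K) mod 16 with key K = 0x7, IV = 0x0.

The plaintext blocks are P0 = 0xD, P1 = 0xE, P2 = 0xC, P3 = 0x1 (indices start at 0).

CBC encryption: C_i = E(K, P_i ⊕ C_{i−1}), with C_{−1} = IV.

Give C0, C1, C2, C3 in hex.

C0 = 0x4, C1 = 0x1, C2 = 0x4, C3 = 0xC

C0: P0 ⊕ 0x0 = 0xD; E(K, 0xD) = 0x4.
C1: P1 ⊕ 0x4 = 0xA; E(K, 0xA) = 0x1.
C2: P2 ⊕ 0x1 = 0xD; E(K, 0xD) = 0x4.
C3: P3 ⊕ 0x4 = 0x5; E(K, 0x5) = 0xC.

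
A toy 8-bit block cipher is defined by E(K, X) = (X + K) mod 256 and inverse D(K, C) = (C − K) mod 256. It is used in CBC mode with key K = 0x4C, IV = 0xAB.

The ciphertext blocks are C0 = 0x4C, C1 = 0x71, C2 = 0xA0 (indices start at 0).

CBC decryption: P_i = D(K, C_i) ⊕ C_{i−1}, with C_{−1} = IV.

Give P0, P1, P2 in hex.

P0: D(K, 0x4C) = 0x00; 0x00 ⊕ 0xAB = 0xAB.
P1: D(K, 0x71) = 0x25; 0x25 ⊕ 0x4C = 0x69.
P2: D(K, 0xA0) = 0x54; 0x54 ⊕ 0x71 = 0x25.

P0 = 0xAB, P1 = 0x69, P2 = 0x25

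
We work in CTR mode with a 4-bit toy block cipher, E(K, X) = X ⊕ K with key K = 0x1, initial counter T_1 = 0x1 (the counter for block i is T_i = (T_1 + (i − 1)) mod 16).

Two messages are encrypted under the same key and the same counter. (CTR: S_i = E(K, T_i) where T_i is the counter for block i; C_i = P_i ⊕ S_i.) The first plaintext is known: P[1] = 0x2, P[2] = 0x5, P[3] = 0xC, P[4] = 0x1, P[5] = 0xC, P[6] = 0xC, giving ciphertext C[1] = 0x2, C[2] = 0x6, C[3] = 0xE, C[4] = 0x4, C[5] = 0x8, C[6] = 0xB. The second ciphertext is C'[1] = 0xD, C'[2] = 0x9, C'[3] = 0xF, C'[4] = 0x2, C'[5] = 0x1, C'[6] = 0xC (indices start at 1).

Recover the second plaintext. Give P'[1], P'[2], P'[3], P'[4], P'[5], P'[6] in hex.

In CTR with a reused counter, both messages share the same keystream S_i, so C_i ⊕ C'_i = P_i ⊕ P'_i and thus P'_i = P_i ⊕ C_i ⊕ C'_i.
P'[1]: 0x2 ⊕ 0x2 ⊕ 0xD = 0xD.
P'[2]: 0x5 ⊕ 0x6 ⊕ 0x9 = 0xA.
P'[3]: 0xC ⊕ 0xE ⊕ 0xF = 0xD.
P'[4]: 0x1 ⊕ 0x4 ⊕ 0x2 = 0x7.
P'[5]: 0xC ⊕ 0x8 ⊕ 0x1 = 0x5.
P'[6]: 0xC ⊕ 0xB ⊕ 0xC = 0xB.

P'[1] = 0xD, P'[2] = 0xA, P'[3] = 0xD, P'[4] = 0x7, P'[5] = 0x5, P'[6] = 0xB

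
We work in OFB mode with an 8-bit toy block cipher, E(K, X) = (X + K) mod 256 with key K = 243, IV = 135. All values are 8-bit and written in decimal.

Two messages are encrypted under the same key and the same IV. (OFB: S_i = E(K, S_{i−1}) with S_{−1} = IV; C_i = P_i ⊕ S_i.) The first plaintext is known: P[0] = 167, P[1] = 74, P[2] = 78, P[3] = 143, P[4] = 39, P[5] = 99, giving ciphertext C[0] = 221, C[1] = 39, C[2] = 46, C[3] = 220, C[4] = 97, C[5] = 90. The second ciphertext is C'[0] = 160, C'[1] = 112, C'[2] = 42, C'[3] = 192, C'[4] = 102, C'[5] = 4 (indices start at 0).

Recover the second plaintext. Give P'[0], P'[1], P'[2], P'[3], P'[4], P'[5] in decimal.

In OFB with a reused IV, both messages share the same keystream S_i, so C_i ⊕ C'_i = P_i ⊕ P'_i and thus P'_i = P_i ⊕ C_i ⊕ C'_i.
P'[0]: 167 ⊕ 221 ⊕ 160 = 218.
P'[1]: 74 ⊕ 39 ⊕ 112 = 29.
P'[2]: 78 ⊕ 46 ⊕ 42 = 74.
P'[3]: 143 ⊕ 220 ⊕ 192 = 147.
P'[4]: 39 ⊕ 97 ⊕ 102 = 32.
P'[5]: 99 ⊕ 90 ⊕ 4 = 61.

P'[0] = 218, P'[1] = 29, P'[2] = 74, P'[3] = 147, P'[4] = 32, P'[5] = 61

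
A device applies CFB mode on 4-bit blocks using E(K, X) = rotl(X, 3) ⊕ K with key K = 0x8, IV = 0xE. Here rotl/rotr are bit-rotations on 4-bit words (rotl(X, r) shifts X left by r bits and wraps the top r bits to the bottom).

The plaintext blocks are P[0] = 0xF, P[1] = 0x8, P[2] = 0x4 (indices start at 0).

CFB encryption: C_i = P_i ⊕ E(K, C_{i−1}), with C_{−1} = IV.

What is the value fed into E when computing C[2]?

0x0

C[0]: E(K, 0xE) = 0xF; 0xF ⊕ 0xF = 0x0.
C[1]: E(K, 0x0) = 0x8; 0x8 ⊕ 0x8 = 0x0.
C[2]: E(K, 0x0) = 0x8; 0x4 ⊕ 0x8 = 0xC.
So the input to E for block [2] is 0x0.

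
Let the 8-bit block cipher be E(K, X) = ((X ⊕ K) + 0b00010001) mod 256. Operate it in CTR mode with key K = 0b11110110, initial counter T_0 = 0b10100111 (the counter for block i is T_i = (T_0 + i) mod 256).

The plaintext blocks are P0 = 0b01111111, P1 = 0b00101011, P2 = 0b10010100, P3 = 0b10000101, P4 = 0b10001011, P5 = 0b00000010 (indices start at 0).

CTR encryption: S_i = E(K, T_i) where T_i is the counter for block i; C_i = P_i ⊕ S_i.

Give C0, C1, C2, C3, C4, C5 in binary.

C0 = 0b00011101, C1 = 0b01000100, C2 = 0b11100100, C3 = 0b11101000, C4 = 0b11100101, C5 = 0b01101001

C0: T = 0b10100111, S = E(K, T) = 0b01100010; 0b01111111 ⊕ 0b01100010 = 0b00011101.
C1: T = 0b10101000, S = E(K, T) = 0b01101111; 0b00101011 ⊕ 0b01101111 = 0b01000100.
C2: T = 0b10101001, S = E(K, T) = 0b01110000; 0b10010100 ⊕ 0b01110000 = 0b11100100.
C3: T = 0b10101010, S = E(K, T) = 0b01101101; 0b10000101 ⊕ 0b01101101 = 0b11101000.
C4: T = 0b10101011, S = E(K, T) = 0b01101110; 0b10001011 ⊕ 0b01101110 = 0b11100101.
C5: T = 0b10101100, S = E(K, T) = 0b01101011; 0b00000010 ⊕ 0b01101011 = 0b01101001.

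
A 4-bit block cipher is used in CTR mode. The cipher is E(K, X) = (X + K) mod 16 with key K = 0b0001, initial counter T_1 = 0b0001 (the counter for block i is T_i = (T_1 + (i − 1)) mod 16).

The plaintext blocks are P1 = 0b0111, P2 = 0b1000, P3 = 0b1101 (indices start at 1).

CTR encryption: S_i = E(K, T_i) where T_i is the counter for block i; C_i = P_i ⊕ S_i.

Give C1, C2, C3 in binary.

C1: T = 0b0001, S = E(K, T) = 0b0010; 0b0111 ⊕ 0b0010 = 0b0101.
C2: T = 0b0010, S = E(K, T) = 0b0011; 0b1000 ⊕ 0b0011 = 0b1011.
C3: T = 0b0011, S = E(K, T) = 0b0100; 0b1101 ⊕ 0b0100 = 0b1001.

C1 = 0b0101, C2 = 0b1011, C3 = 0b1001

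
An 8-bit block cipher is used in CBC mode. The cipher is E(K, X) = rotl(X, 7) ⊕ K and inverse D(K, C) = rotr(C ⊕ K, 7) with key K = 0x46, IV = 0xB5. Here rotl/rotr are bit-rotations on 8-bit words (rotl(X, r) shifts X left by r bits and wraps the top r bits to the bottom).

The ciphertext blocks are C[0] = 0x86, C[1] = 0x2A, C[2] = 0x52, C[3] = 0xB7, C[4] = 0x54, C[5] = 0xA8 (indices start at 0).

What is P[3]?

P[3] = 0xB1

CBC decryption: P_i = D(K, C_i) ⊕ C_{i−1}, with C_{−1} = IV.
P[3]: D(K, 0xB7) = 0xE3; 0xE3 ⊕ 0x52 = 0xB1.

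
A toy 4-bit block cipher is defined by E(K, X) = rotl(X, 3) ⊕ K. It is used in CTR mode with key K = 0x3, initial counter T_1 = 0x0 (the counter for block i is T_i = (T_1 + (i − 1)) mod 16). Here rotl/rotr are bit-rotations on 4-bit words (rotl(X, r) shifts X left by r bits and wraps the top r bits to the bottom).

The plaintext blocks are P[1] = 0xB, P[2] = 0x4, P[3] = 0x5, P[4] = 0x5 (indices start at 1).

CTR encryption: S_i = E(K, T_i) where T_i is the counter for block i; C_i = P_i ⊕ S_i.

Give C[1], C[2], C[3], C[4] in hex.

C[1]: T = 0x0, S = E(K, T) = 0x3; 0xB ⊕ 0x3 = 0x8.
C[2]: T = 0x1, S = E(K, T) = 0xB; 0x4 ⊕ 0xB = 0xF.
C[3]: T = 0x2, S = E(K, T) = 0x2; 0x5 ⊕ 0x2 = 0x7.
C[4]: T = 0x3, S = E(K, T) = 0xA; 0x5 ⊕ 0xA = 0xF.

C[1] = 0x8, C[2] = 0xF, C[3] = 0x7, C[4] = 0xF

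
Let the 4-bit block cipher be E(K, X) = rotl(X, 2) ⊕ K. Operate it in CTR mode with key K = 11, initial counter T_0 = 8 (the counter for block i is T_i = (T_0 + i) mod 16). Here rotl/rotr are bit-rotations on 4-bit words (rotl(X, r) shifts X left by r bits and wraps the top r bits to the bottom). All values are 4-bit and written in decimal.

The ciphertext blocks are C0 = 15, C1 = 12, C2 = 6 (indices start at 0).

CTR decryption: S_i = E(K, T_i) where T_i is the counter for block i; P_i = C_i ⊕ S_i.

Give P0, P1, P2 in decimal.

P0: T = 8, S = E(K, T) = 9; 15 ⊕ 9 = 6.
P1: T = 9, S = E(K, T) = 13; 12 ⊕ 13 = 1.
P2: T = 10, S = E(K, T) = 1; 6 ⊕ 1 = 7.

P0 = 6, P1 = 1, P2 = 7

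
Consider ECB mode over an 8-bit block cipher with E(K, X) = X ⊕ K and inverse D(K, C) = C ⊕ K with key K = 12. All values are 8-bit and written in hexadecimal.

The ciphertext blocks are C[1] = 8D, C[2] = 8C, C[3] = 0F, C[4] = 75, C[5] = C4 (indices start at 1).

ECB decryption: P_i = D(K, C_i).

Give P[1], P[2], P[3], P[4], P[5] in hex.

P[1]: D(K, 8D) = 9F.
P[2]: D(K, 8C) = 9E.
P[3]: D(K, 0F) = 1D.
P[4]: D(K, 75) = 67.
P[5]: D(K, C4) = D6.

P[1] = 9F, P[2] = 9E, P[3] = 1D, P[4] = 67, P[5] = D6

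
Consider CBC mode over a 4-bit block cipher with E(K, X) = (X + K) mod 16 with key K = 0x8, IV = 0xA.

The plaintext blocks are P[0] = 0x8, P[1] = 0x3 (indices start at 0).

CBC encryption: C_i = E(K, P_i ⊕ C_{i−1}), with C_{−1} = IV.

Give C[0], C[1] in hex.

C[0]: P[0] ⊕ 0xA = 0x2; E(K, 0x2) = 0xA.
C[1]: P[1] ⊕ 0xA = 0x9; E(K, 0x9) = 0x1.

C[0] = 0xA, C[1] = 0x1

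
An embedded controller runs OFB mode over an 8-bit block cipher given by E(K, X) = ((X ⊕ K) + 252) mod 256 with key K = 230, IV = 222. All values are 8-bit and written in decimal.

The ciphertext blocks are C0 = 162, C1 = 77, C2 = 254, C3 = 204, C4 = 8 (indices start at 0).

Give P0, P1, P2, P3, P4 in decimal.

OFB decryption: S_i = E(K, S_{i−1}) with S_{−1} = IV; P_i = C_i ⊕ S_i.
P0: S = E(K, 222) = 52; 162 ⊕ 52 = 150.
P1: S = E(K, 52) = 206; 77 ⊕ 206 = 131.
P2: S = E(K, 206) = 36; 254 ⊕ 36 = 218.
P3: S = E(K, 36) = 190; 204 ⊕ 190 = 114.
P4: S = E(K, 190) = 84; 8 ⊕ 84 = 92.

P0 = 150, P1 = 131, P2 = 218, P3 = 114, P4 = 92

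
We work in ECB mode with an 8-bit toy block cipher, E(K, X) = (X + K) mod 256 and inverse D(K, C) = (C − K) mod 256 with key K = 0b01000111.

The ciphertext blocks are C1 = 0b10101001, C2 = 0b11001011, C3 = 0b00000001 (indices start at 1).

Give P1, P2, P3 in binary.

P1 = 0b01100010, P2 = 0b10000100, P3 = 0b10111010

ECB decryption: P_i = D(K, C_i).
P1: D(K, 0b10101001) = 0b01100010.
P2: D(K, 0b11001011) = 0b10000100.
P3: D(K, 0b00000001) = 0b10111010.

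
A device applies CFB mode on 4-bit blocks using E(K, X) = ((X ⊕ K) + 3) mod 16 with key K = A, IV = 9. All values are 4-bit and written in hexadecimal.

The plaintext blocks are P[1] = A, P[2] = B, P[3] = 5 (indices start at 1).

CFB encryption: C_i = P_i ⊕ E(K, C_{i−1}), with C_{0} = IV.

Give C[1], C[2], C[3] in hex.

C[1]: E(K, 9) = 6; A ⊕ 6 = C.
C[2]: E(K, C) = 9; B ⊕ 9 = 2.
C[3]: E(K, 2) = B; 5 ⊕ B = E.

C[1] = C, C[2] = 2, C[3] = E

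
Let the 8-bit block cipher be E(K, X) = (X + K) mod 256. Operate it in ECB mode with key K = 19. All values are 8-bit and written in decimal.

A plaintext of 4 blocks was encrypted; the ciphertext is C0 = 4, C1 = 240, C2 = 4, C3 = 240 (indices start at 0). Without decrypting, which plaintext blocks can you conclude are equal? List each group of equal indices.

ECB encrypts each block independently with the same key, so equal ciphertext blocks imply equal plaintext blocks.
C0 = C2 = 4, so P0 = P2.
C1 = C3 = 240, so P1 = P3.

P0 = P2; P1 = P3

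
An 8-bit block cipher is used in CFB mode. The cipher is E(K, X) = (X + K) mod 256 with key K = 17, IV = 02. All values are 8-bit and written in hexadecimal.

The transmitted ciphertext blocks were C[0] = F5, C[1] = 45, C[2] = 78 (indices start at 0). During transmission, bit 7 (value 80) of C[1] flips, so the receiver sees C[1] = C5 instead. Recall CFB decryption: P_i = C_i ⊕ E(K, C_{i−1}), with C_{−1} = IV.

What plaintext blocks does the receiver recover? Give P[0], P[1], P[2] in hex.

P[0] = EC, P[1] = C9, P[2] = A4

Only C[1] changed, to C5. In CFB, a change in C_i flips the same bit in P_i and garbles P_{i+1}. Decrypting the received ciphertext:
P[0]: E(K, 02) = 19; F5 ⊕ 19 = EC.
P[1]: E(K, F5) = 0C; C5 ⊕ 0C = C9.
P[2]: E(K, C5) = DC; 78 ⊕ DC = A4.
Blocks that differ from the original plaintext: P[1], P[2].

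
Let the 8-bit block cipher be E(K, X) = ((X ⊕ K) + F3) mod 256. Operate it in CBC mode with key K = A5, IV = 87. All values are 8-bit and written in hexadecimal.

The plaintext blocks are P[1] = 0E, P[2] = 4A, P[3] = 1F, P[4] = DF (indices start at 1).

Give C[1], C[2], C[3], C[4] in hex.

CBC encryption: C_i = E(K, P_i ⊕ C_{i−1}), with C_{0} = IV.
C[1]: P[1] ⊕ 87 = 89; E(K, 89) = 1F.
C[2]: P[2] ⊕ 1F = 55; E(K, 55) = E3.
C[3]: P[3] ⊕ E3 = FC; E(K, FC) = 4C.
C[4]: P[4] ⊕ 4C = 93; E(K, 93) = 29.

C[1] = 1F, C[2] = E3, C[3] = 4C, C[4] = 29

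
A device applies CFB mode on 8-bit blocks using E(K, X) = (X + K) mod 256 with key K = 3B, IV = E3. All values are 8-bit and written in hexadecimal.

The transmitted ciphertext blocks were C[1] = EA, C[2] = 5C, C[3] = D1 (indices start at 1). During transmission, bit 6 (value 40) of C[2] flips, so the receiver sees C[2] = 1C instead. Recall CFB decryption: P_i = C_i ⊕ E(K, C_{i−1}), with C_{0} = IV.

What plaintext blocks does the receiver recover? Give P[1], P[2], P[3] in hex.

Only C[2] changed, to 1C. In CFB, a change in C_i flips the same bit in P_i and garbles P_{i+1}. Decrypting the received ciphertext:
P[1]: E(K, E3) = 1E; EA ⊕ 1E = F4.
P[2]: E(K, EA) = 25; 1C ⊕ 25 = 39.
P[3]: E(K, 1C) = 57; D1 ⊕ 57 = 86.
Blocks that differ from the original plaintext: P[2], P[3].

P[1] = F4, P[2] = 39, P[3] = 86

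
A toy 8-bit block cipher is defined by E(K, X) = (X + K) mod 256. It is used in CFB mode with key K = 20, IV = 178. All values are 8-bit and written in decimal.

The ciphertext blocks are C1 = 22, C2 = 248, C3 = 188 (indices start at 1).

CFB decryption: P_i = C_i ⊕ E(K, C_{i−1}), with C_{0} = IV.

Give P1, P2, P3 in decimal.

P1: E(K, 178) = 198; 22 ⊕ 198 = 208.
P2: E(K, 22) = 42; 248 ⊕ 42 = 210.
P3: E(K, 248) = 12; 188 ⊕ 12 = 176.

P1 = 208, P2 = 210, P3 = 176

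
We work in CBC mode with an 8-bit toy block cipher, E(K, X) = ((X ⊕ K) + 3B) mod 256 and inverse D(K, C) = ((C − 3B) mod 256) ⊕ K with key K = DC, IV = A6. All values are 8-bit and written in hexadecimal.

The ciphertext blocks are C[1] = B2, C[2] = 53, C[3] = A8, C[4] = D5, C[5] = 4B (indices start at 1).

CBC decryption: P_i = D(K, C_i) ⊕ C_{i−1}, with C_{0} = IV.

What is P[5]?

P[5] = 19

P[5]: D(K, 4B) = CC; CC ⊕ D5 = 19.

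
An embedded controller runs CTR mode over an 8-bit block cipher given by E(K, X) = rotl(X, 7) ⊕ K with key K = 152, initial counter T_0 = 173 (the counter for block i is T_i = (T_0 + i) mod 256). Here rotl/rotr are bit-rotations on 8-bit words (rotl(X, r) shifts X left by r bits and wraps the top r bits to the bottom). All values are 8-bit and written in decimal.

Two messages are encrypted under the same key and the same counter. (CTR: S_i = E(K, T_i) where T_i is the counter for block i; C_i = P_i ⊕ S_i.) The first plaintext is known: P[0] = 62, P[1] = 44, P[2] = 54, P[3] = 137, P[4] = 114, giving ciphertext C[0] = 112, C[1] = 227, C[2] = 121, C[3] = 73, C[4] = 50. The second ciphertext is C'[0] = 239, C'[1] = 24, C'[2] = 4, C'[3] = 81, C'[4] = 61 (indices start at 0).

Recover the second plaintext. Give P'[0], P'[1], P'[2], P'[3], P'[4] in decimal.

In CTR with a reused counter, both messages share the same keystream S_i, so C_i ⊕ C'_i = P_i ⊕ P'_i and thus P'_i = P_i ⊕ C_i ⊕ C'_i.
P'[0]: 62 ⊕ 112 ⊕ 239 = 161.
P'[1]: 44 ⊕ 227 ⊕ 24 = 215.
P'[2]: 54 ⊕ 121 ⊕ 4 = 75.
P'[3]: 137 ⊕ 73 ⊕ 81 = 145.
P'[4]: 114 ⊕ 50 ⊕ 61 = 125.

P'[0] = 161, P'[1] = 215, P'[2] = 75, P'[3] = 145, P'[4] = 125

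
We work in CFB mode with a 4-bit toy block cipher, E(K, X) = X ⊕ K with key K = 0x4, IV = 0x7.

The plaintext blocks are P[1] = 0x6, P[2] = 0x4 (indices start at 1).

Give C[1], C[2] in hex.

C[1] = 0x5, C[2] = 0x5

CFB encryption: C_i = P_i ⊕ E(K, C_{i−1}), with C_{0} = IV.
C[1]: E(K, 0x7) = 0x3; 0x6 ⊕ 0x3 = 0x5.
C[2]: E(K, 0x5) = 0x1; 0x4 ⊕ 0x1 = 0x5.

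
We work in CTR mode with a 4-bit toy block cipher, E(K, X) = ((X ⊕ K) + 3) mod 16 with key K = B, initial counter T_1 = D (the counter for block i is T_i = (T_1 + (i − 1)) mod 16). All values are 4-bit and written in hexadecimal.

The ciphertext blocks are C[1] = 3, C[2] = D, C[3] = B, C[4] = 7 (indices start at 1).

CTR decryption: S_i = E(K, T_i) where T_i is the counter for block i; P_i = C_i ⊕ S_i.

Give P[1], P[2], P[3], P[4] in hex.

P[1] = A, P[2] = 5, P[3] = C, P[4] = 9

P[1]: T = D, S = E(K, T) = 9; 3 ⊕ 9 = A.
P[2]: T = E, S = E(K, T) = 8; D ⊕ 8 = 5.
P[3]: T = F, S = E(K, T) = 7; B ⊕ 7 = C.
P[4]: T = 0, S = E(K, T) = E; 7 ⊕ E = 9.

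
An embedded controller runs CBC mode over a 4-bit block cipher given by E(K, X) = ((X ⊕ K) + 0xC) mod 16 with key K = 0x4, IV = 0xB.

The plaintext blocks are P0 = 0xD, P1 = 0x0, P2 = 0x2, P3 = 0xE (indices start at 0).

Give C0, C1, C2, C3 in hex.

CBC encryption: C_i = E(K, P_i ⊕ C_{i−1}), with C_{−1} = IV.
C0: P0 ⊕ 0xB = 0x6; E(K, 0x6) = 0xE.
C1: P1 ⊕ 0xE = 0xE; E(K, 0xE) = 0x6.
C2: P2 ⊕ 0x6 = 0x4; E(K, 0x4) = 0xC.
C3: P3 ⊕ 0xC = 0x2; E(K, 0x2) = 0x2.

C0 = 0xE, C1 = 0x6, C2 = 0xC, C3 = 0x2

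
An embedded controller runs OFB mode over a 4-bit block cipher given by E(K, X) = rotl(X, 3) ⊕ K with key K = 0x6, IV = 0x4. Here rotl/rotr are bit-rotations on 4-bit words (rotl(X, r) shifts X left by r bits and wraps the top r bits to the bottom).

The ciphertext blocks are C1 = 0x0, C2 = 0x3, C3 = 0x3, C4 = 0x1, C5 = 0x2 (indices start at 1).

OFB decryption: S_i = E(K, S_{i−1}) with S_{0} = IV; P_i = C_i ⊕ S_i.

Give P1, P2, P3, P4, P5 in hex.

P1: S = E(K, 0x4) = 0x4; 0x0 ⊕ 0x4 = 0x4.
P2: S = E(K, 0x4) = 0x4; 0x3 ⊕ 0x4 = 0x7.
P3: S = E(K, 0x4) = 0x4; 0x3 ⊕ 0x4 = 0x7.
P4: S = E(K, 0x4) = 0x4; 0x1 ⊕ 0x4 = 0x5.
P5: S = E(K, 0x4) = 0x4; 0x2 ⊕ 0x4 = 0x6.

P1 = 0x4, P2 = 0x7, P3 = 0x7, P4 = 0x5, P5 = 0x6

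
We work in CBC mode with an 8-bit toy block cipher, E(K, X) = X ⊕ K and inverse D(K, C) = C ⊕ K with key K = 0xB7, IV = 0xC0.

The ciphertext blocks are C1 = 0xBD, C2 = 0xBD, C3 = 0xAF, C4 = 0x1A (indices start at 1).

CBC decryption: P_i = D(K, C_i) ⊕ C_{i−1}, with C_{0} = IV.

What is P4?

P4 = 0x02

P4: D(K, 0x1A) = 0xAD; 0xAD ⊕ 0xAF = 0x02.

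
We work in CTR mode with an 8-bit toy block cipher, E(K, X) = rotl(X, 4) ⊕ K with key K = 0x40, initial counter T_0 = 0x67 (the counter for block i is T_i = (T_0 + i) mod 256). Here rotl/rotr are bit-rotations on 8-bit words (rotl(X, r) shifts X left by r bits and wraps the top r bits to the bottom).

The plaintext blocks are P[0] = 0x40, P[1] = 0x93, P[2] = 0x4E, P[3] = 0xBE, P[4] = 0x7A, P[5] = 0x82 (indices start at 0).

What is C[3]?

CTR encryption: S_i = E(K, T_i) where T_i is the counter for block i; C_i = P_i ⊕ S_i.
C[0]: T = 0x67, S = E(K, T) = 0x36; 0x40 ⊕ 0x36 = 0x76.
C[1]: T = 0x68, S = E(K, T) = 0xC6; 0x93 ⊕ 0xC6 = 0x55.
C[2]: T = 0x69, S = E(K, T) = 0xD6; 0x4E ⊕ 0xD6 = 0x98.
C[3]: T = 0x6A, S = E(K, T) = 0xE6; 0xBE ⊕ 0xE6 = 0x58.

C[3] = 0x58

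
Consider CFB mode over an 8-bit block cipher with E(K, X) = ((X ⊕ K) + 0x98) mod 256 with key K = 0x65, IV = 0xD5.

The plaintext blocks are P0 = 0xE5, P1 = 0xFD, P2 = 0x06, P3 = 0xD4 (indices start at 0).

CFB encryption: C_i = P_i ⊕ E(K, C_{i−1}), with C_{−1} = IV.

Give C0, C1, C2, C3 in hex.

C0 = 0xAD, C1 = 0x9D, C2 = 0x96, C3 = 0x5F

C0: E(K, 0xD5) = 0x48; 0xE5 ⊕ 0x48 = 0xAD.
C1: E(K, 0xAD) = 0x60; 0xFD ⊕ 0x60 = 0x9D.
C2: E(K, 0x9D) = 0x90; 0x06 ⊕ 0x90 = 0x96.
C3: E(K, 0x96) = 0x8B; 0xD4 ⊕ 0x8B = 0x5F.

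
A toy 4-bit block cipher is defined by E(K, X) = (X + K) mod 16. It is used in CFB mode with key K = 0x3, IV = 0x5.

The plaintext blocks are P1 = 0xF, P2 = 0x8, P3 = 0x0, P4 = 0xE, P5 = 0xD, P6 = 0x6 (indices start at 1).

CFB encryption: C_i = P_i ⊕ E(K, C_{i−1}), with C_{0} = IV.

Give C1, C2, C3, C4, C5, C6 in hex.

C1: E(K, 0x5) = 0x8; 0xF ⊕ 0x8 = 0x7.
C2: E(K, 0x7) = 0xA; 0x8 ⊕ 0xA = 0x2.
C3: E(K, 0x2) = 0x5; 0x0 ⊕ 0x5 = 0x5.
C4: E(K, 0x5) = 0x8; 0xE ⊕ 0x8 = 0x6.
C5: E(K, 0x6) = 0x9; 0xD ⊕ 0x9 = 0x4.
C6: E(K, 0x4) = 0x7; 0x6 ⊕ 0x7 = 0x1.

C1 = 0x7, C2 = 0x2, C3 = 0x5, C4 = 0x6, C5 = 0x4, C6 = 0x1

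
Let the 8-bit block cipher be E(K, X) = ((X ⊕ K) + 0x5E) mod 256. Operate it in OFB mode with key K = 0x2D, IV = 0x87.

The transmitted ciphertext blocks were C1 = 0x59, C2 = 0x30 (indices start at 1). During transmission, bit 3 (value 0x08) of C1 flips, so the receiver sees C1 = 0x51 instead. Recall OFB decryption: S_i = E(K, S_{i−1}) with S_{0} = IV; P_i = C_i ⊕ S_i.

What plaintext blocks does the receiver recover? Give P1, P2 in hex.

Only C1 changed, to 0x51. In OFB, a change in C_i flips the same bit in P_i only; the keystream is unaffected. Decrypting the received ciphertext:
P1: S = E(K, 0x87) = 0x08; 0x51 ⊕ 0x08 = 0x59.
P2: S = E(K, 0x08) = 0x83; 0x30 ⊕ 0x83 = 0xB3.
Blocks that differ from the original plaintext: P1.

P1 = 0x59, P2 = 0xB3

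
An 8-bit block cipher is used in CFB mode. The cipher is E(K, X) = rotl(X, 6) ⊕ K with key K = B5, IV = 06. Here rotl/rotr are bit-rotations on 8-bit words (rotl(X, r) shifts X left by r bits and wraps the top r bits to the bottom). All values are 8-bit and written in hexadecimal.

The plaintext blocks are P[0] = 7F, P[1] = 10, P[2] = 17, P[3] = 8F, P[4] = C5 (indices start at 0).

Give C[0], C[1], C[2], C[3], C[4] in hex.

C[0] = 4B, C[1] = 77, C[2] = 7F, C[3] = E5, C[4] = 09

CFB encryption: C_i = P_i ⊕ E(K, C_{i−1}), with C_{−1} = IV.
C[0]: E(K, 06) = 34; 7F ⊕ 34 = 4B.
C[1]: E(K, 4B) = 67; 10 ⊕ 67 = 77.
C[2]: E(K, 77) = 68; 17 ⊕ 68 = 7F.
C[3]: E(K, 7F) = 6A; 8F ⊕ 6A = E5.
C[4]: E(K, E5) = CC; C5 ⊕ CC = 09.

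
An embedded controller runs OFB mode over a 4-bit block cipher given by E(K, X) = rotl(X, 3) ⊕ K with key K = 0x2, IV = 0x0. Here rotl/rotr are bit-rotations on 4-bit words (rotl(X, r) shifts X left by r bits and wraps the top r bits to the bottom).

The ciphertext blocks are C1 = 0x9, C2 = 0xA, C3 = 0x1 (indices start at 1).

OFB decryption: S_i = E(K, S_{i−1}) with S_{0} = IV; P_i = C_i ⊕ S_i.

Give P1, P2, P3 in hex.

P1 = 0xB, P2 = 0x9, P3 = 0xA

P1: S = E(K, 0x0) = 0x2; 0x9 ⊕ 0x2 = 0xB.
P2: S = E(K, 0x2) = 0x3; 0xA ⊕ 0x3 = 0x9.
P3: S = E(K, 0x3) = 0xB; 0x1 ⊕ 0xB = 0xA.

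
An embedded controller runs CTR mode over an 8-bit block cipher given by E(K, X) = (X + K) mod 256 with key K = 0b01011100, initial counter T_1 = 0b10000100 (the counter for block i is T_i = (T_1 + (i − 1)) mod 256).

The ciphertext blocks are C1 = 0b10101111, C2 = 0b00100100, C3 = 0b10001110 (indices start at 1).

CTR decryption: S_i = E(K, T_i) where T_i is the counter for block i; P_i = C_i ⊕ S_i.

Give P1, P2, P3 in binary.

P1: T = 0b10000100, S = E(K, T) = 0b11100000; 0b10101111 ⊕ 0b11100000 = 0b01001111.
P2: T = 0b10000101, S = E(K, T) = 0b11100001; 0b00100100 ⊕ 0b11100001 = 0b11000101.
P3: T = 0b10000110, S = E(K, T) = 0b11100010; 0b10001110 ⊕ 0b11100010 = 0b01101100.

P1 = 0b01001111, P2 = 0b11000101, P3 = 0b01101100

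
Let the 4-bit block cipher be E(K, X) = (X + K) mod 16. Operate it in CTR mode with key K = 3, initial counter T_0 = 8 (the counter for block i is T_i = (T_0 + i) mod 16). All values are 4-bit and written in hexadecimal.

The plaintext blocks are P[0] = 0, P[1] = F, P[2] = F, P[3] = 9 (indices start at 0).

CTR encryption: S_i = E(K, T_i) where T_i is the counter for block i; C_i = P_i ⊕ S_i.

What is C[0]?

C[0] = B

C[0]: T = 8, S = E(K, T) = B; 0 ⊕ B = B.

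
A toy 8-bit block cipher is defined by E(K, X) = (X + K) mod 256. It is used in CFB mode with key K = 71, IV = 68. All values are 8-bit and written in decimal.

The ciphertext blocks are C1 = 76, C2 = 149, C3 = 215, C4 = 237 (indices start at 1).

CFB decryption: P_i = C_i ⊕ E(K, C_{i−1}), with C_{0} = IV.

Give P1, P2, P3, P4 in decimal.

P1 = 199, P2 = 6, P3 = 11, P4 = 243

P1: E(K, 68) = 139; 76 ⊕ 139 = 199.
P2: E(K, 76) = 147; 149 ⊕ 147 = 6.
P3: E(K, 149) = 220; 215 ⊕ 220 = 11.
P4: E(K, 215) = 30; 237 ⊕ 30 = 243.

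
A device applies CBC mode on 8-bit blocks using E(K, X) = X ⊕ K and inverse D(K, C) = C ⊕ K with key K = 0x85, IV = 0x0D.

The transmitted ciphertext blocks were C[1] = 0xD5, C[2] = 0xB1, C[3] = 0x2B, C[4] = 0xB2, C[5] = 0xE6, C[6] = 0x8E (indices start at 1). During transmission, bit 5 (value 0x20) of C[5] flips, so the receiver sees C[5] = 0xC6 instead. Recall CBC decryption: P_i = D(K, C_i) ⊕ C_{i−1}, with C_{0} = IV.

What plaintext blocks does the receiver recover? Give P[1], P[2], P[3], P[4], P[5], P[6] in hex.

P[1] = 0x5D, P[2] = 0xE1, P[3] = 0x1F, P[4] = 0x1C, P[5] = 0xF1, P[6] = 0xCD

Only C[5] changed, to 0xC6. In CBC, a change in C_i garbles P_i and flips the same bit in P_{i+1}. Decrypting the received ciphertext:
P[1]: D(K, 0xD5) = 0x50; 0x50 ⊕ 0x0D = 0x5D.
P[2]: D(K, 0xB1) = 0x34; 0x34 ⊕ 0xD5 = 0xE1.
P[3]: D(K, 0x2B) = 0xAE; 0xAE ⊕ 0xB1 = 0x1F.
P[4]: D(K, 0xB2) = 0x37; 0x37 ⊕ 0x2B = 0x1C.
P[5]: D(K, 0xC6) = 0x43; 0x43 ⊕ 0xB2 = 0xF1.
P[6]: D(K, 0x8E) = 0x0B; 0x0B ⊕ 0xC6 = 0xCD.
Blocks that differ from the original plaintext: P[5], P[6].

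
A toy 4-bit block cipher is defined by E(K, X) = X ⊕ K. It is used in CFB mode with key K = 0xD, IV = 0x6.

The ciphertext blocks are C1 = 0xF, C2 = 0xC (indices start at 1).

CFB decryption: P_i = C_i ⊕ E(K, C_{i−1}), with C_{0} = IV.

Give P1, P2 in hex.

P1 = 0x4, P2 = 0xE

P1: E(K, 0x6) = 0xB; 0xF ⊕ 0xB = 0x4.
P2: E(K, 0xF) = 0x2; 0xC ⊕ 0x2 = 0xE.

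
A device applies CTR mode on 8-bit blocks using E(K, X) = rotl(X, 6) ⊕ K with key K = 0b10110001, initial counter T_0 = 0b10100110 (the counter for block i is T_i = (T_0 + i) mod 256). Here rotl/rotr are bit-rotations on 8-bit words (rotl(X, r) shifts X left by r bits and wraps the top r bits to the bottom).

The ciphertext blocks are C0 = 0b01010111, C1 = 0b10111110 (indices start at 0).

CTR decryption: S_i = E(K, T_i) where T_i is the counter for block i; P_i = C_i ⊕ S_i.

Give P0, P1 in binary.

P0: T = 0b10100110, S = E(K, T) = 0b00011000; 0b01010111 ⊕ 0b00011000 = 0b01001111.
P1: T = 0b10100111, S = E(K, T) = 0b01011000; 0b10111110 ⊕ 0b01011000 = 0b11100110.

P0 = 0b01001111, P1 = 0b11100110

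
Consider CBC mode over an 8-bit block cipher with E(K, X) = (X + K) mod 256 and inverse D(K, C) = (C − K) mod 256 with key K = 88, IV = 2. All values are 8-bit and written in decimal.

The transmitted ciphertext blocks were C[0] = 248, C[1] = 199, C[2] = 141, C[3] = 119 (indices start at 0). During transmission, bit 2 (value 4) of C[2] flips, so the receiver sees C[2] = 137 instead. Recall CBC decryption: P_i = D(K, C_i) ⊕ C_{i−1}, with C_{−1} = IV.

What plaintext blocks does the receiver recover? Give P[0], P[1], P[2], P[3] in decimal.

Only C[2] changed, to 137. In CBC, a change in C_i garbles P_i and flips the same bit in P_{i+1}. Decrypting the received ciphertext:
P[0]: D(K, 248) = 160; 160 ⊕ 2 = 162.
P[1]: D(K, 199) = 111; 111 ⊕ 248 = 151.
P[2]: D(K, 137) = 49; 49 ⊕ 199 = 246.
P[3]: D(K, 119) = 31; 31 ⊕ 137 = 150.
Blocks that differ from the original plaintext: P[2], P[3].

P[0] = 162, P[1] = 151, P[2] = 246, P[3] = 150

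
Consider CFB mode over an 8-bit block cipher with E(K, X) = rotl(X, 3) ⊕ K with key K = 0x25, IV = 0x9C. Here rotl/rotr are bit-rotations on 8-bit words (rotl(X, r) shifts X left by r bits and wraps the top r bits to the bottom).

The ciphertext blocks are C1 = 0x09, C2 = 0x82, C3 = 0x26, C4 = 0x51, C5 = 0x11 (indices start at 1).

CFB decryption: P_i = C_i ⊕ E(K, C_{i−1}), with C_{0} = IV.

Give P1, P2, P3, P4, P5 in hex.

P1: E(K, 0x9C) = 0xC1; 0x09 ⊕ 0xC1 = 0xC8.
P2: E(K, 0x09) = 0x6D; 0x82 ⊕ 0x6D = 0xEF.
P3: E(K, 0x82) = 0x31; 0x26 ⊕ 0x31 = 0x17.
P4: E(K, 0x26) = 0x14; 0x51 ⊕ 0x14 = 0x45.
P5: E(K, 0x51) = 0xAF; 0x11 ⊕ 0xAF = 0xBE.

P1 = 0xC8, P2 = 0xEF, P3 = 0x17, P4 = 0x45, P5 = 0xBE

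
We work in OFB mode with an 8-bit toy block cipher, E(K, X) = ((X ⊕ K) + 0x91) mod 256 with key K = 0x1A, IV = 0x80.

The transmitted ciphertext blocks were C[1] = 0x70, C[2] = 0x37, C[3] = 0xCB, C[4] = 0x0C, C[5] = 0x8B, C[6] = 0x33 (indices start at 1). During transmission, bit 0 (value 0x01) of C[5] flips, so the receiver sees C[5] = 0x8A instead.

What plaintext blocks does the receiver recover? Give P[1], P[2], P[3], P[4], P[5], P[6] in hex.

P[1] = 0x5B, P[2] = 0xF5, P[3] = 0xA2, P[4] = 0x08, P[5] = 0x25, P[6] = 0x75

OFB decryption: S_i = E(K, S_{i−1}) with S_{0} = IV; P_i = C_i ⊕ S_i.
Only C[5] changed, to 0x8A. In OFB, a change in C_i flips the same bit in P_i only; the keystream is unaffected. Decrypting the received ciphertext:
P[1]: S = E(K, 0x80) = 0x2B; 0x70 ⊕ 0x2B = 0x5B.
P[2]: S = E(K, 0x2B) = 0xC2; 0x37 ⊕ 0xC2 = 0xF5.
P[3]: S = E(K, 0xC2) = 0x69; 0xCB ⊕ 0x69 = 0xA2.
P[4]: S = E(K, 0x69) = 0x04; 0x0C ⊕ 0x04 = 0x08.
P[5]: S = E(K, 0x04) = 0xAF; 0x8A ⊕ 0xAF = 0x25.
P[6]: S = E(K, 0xAF) = 0x46; 0x33 ⊕ 0x46 = 0x75.
Blocks that differ from the original plaintext: P[5].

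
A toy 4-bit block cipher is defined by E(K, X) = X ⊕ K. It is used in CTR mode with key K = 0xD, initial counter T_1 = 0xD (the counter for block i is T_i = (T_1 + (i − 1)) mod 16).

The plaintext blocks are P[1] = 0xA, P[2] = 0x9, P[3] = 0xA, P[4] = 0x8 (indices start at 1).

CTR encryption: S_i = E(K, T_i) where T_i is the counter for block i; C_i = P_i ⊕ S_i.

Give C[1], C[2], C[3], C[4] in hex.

C[1]: T = 0xD, S = E(K, T) = 0x0; 0xA ⊕ 0x0 = 0xA.
C[2]: T = 0xE, S = E(K, T) = 0x3; 0x9 ⊕ 0x3 = 0xA.
C[3]: T = 0xF, S = E(K, T) = 0x2; 0xA ⊕ 0x2 = 0x8.
C[4]: T = 0x0, S = E(K, T) = 0xD; 0x8 ⊕ 0xD = 0x5.

C[1] = 0xA, C[2] = 0xA, C[3] = 0x8, C[4] = 0x5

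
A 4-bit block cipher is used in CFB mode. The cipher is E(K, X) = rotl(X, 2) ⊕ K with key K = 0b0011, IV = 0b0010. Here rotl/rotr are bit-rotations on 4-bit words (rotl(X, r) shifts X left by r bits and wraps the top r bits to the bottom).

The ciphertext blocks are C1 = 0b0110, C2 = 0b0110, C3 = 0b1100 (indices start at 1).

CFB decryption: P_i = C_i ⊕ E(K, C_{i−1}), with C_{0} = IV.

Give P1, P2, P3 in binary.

P1 = 0b1101, P2 = 0b1100, P3 = 0b0110

P1: E(K, 0b0010) = 0b1011; 0b0110 ⊕ 0b1011 = 0b1101.
P2: E(K, 0b0110) = 0b1010; 0b0110 ⊕ 0b1010 = 0b1100.
P3: E(K, 0b0110) = 0b1010; 0b1100 ⊕ 0b1010 = 0b0110.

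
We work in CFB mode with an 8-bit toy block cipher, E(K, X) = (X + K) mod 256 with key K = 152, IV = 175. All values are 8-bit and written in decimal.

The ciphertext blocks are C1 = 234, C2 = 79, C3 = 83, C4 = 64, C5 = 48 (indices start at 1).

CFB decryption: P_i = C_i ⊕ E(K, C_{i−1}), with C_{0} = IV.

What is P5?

P5: E(K, 64) = 216; 48 ⊕ 216 = 232.

P5 = 232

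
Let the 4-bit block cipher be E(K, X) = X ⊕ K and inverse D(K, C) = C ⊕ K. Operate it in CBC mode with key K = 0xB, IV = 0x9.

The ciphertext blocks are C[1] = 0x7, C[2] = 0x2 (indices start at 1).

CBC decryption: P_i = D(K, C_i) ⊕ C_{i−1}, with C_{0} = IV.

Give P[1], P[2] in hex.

P[1] = 0x5, P[2] = 0xE

P[1]: D(K, 0x7) = 0xC; 0xC ⊕ 0x9 = 0x5.
P[2]: D(K, 0x2) = 0x9; 0x9 ⊕ 0x7 = 0xE.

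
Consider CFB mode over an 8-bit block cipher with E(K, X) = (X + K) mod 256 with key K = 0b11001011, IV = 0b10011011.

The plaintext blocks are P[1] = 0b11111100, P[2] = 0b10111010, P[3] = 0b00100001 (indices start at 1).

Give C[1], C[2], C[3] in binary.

C[1] = 0b10011010, C[2] = 0b11011111, C[3] = 0b10001011

CFB encryption: C_i = P_i ⊕ E(K, C_{i−1}), with C_{0} = IV.
C[1]: E(K, 0b10011011) = 0b01100110; 0b11111100 ⊕ 0b01100110 = 0b10011010.
C[2]: E(K, 0b10011010) = 0b01100101; 0b10111010 ⊕ 0b01100101 = 0b11011111.
C[3]: E(K, 0b11011111) = 0b10101010; 0b00100001 ⊕ 0b10101010 = 0b10001011.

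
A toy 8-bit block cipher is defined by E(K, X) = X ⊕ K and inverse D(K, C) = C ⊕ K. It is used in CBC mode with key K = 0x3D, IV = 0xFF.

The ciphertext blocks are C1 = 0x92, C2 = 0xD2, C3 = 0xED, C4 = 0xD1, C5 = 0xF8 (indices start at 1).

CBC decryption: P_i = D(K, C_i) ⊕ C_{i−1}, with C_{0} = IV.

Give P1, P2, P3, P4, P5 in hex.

P1 = 0x50, P2 = 0x7D, P3 = 0x02, P4 = 0x01, P5 = 0x14

P1: D(K, 0x92) = 0xAF; 0xAF ⊕ 0xFF = 0x50.
P2: D(K, 0xD2) = 0xEF; 0xEF ⊕ 0x92 = 0x7D.
P3: D(K, 0xED) = 0xD0; 0xD0 ⊕ 0xD2 = 0x02.
P4: D(K, 0xD1) = 0xEC; 0xEC ⊕ 0xED = 0x01.
P5: D(K, 0xF8) = 0xC5; 0xC5 ⊕ 0xD1 = 0x14.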